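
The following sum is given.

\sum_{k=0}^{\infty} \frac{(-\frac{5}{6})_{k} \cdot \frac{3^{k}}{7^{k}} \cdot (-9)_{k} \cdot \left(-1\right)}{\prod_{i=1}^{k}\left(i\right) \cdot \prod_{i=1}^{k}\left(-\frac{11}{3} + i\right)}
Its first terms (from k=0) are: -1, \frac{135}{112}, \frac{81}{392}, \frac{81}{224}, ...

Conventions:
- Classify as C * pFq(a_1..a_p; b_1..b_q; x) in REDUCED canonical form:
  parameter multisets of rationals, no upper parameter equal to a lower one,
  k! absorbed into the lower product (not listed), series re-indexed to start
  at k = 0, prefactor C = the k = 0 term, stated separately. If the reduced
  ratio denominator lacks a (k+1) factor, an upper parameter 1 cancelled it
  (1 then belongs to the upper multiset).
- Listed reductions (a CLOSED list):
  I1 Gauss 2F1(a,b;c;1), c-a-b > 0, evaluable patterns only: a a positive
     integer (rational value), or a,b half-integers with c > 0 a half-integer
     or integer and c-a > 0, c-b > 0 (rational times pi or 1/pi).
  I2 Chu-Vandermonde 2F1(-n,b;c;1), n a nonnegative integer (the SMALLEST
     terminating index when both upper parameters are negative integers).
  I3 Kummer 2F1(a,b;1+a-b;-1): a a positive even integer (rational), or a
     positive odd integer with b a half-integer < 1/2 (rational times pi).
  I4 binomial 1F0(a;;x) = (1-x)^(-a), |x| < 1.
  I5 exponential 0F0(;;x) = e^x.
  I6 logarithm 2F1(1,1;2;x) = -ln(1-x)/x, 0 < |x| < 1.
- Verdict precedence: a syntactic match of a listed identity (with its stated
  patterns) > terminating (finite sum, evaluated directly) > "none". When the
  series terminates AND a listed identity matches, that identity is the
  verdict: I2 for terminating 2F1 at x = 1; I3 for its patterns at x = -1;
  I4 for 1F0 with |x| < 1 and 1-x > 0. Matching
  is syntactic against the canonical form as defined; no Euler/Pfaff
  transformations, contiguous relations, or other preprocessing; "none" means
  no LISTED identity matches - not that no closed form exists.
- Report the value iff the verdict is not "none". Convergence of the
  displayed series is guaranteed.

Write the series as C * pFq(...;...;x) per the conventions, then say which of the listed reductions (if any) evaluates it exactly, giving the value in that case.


First insight: with t_0 = -1, the two geometric factors (prefactor -1) combine into one argument.
Consecutive-term ratio: r(k) = \frac{3}{7} * (k-9) (k-\frac{5}{6}) / [(k-\frac{8}{3}) (k+1)] ; factor over Q: parameters, x = \frac{3}{7}, and C = -1.

Prefactor -1, argument \frac{3}{7}: 2F1 with upper {-9, -\frac{5}{6}} over lower {-\frac{8}{3}}. Verdict: terminating - the sum ends at index 9 because -9 is a negative integer; exact evaluation follows. Its exact value is \frac{8776171821029}{42313823813632}.


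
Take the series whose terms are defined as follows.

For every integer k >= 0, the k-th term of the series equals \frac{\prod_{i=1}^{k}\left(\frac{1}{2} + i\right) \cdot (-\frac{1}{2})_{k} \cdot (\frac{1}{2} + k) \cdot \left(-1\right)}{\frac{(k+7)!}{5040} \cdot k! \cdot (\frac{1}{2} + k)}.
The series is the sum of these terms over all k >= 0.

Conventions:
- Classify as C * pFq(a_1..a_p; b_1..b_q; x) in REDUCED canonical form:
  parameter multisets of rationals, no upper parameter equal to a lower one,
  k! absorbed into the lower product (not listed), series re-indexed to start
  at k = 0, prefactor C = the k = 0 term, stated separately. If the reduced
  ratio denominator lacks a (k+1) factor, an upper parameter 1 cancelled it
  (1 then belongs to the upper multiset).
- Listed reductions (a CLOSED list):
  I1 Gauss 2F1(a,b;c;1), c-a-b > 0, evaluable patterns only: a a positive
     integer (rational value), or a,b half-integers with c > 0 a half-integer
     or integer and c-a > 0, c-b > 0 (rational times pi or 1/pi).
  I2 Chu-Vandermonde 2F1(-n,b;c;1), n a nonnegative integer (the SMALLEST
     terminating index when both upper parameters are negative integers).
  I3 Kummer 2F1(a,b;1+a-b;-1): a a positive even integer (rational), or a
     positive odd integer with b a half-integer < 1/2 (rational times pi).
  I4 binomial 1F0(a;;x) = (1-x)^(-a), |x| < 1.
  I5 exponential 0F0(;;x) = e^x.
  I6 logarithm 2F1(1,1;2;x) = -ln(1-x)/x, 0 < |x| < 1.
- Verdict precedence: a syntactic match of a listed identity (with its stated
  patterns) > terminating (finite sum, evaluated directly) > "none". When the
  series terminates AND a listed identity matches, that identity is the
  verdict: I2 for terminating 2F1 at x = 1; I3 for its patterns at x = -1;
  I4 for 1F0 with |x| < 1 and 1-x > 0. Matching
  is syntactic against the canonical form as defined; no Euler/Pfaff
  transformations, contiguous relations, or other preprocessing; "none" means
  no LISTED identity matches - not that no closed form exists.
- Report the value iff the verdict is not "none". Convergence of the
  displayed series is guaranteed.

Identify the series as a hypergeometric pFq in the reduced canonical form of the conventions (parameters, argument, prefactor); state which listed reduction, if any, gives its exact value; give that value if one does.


First insight: x = 1 and the denominator's factorial ratio (prefactor -1) is a lower Pochhammer.
Adjacent-term ratio: r(k) = 1 * (k-\frac{1}{2}) (k+\frac{3}{2}) / [(k+8) (k+1)] - poly over poly, x = 1 from leading terms; C = -1 at k = 0.

This is -1 * 2F1(-\frac{1}{2}, \frac{3}{2}; 8; 1) in reduced canonical form. Verdict: this is the half-integer Gauss pattern (I1) (x = 1; upper {-\frac{1}{2}, \frac{3}{2}} half-integers, c = 8 in the evaluable pattern). Its exact value is \left(-\frac{4194304}{1486485}\right) / \pi.


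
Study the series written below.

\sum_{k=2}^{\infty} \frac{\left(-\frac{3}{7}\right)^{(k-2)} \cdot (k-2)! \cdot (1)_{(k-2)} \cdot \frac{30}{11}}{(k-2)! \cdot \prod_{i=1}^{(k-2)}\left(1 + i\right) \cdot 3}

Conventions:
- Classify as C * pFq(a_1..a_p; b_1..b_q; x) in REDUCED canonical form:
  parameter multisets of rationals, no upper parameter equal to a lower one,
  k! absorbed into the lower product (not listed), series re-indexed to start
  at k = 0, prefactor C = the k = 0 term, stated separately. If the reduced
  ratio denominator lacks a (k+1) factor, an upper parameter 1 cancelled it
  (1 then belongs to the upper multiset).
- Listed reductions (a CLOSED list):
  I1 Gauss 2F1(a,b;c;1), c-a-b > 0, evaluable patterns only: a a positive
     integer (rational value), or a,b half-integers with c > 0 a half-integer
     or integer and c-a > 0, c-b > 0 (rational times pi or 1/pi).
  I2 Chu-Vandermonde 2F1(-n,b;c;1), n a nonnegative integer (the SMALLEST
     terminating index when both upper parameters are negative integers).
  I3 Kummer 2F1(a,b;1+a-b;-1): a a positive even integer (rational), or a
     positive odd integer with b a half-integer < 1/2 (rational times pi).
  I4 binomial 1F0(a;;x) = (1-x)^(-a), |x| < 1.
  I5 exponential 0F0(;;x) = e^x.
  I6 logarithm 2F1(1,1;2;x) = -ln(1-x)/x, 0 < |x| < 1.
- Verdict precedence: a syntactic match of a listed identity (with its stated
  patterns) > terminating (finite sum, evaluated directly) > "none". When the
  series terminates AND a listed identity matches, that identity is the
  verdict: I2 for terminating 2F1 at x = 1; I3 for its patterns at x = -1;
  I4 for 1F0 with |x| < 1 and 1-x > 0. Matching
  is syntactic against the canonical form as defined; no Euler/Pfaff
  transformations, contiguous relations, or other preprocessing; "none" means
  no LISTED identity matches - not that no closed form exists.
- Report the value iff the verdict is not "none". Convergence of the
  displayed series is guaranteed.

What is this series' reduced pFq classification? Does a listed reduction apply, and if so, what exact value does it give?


Key observation: t_0 = \frac{10}{11} here, and the lower running product (C = 10/11, x = -3/7) is a rising factorial.
Ratio: r(k) = -\frac{3}{7} * (k+1) (k+1) / [(k+2) (k+1)] - rational in k. x = -\frac{3}{7}; t_0 = \frac{10}{11}; negate the roots.

Canonical form: C = \frac{10}{11} times 2F1 with upper {1, 1}, lower {2}, x = -\frac{3}{7}. Verdict: logarithm (I6) matches (the logarithm: parameters (1,1;2), x = -\frac{3}{7}). Exact value: \frac{70}{33} \cdot \ln\left(\frac{10}{7}\right).


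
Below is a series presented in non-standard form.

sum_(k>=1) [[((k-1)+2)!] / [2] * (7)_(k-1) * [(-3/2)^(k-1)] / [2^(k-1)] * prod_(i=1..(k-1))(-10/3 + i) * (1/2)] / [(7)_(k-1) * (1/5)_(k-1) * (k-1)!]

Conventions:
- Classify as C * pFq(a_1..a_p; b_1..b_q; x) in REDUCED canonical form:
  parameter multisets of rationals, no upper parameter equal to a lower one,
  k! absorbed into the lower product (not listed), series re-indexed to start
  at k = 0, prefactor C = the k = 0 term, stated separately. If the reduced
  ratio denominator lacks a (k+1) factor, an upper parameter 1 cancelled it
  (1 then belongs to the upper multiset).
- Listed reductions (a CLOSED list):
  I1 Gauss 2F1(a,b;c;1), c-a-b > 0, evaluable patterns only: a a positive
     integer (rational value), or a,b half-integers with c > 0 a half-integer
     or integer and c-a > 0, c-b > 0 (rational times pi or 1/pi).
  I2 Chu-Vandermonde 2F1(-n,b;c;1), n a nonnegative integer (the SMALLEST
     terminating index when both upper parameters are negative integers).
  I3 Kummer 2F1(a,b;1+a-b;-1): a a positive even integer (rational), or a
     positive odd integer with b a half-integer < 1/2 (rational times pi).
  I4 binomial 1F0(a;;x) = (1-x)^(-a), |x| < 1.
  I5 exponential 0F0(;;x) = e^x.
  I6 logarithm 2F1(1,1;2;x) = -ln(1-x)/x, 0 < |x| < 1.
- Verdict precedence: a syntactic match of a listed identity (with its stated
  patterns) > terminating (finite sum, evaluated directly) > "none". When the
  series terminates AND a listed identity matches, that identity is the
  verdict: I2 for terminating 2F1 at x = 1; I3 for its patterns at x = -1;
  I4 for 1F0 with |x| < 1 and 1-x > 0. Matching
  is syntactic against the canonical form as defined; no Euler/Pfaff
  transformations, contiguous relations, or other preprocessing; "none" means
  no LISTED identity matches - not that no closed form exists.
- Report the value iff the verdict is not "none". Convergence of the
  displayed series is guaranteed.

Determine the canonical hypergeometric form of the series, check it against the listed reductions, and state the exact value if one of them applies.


First insight: t_0 being 1/2, the factorial ratio (C = 1/2) (k+a-1)!/(a-1)! is a rising factorial (a)_k.
Adjacent-term ratio: r(k) = (-3/4) * (k-7/3) (k+3) / [(k+1/5) (k+1)] ; factor over Q: parameters, x = (-3/4), and C = 1/2.

x = -3/4 here; the reduced form reads 2F1, upper {-7/3, 3}, lower {1/5}, C = 1/2. Verdict: none. A 2F1 with upper {-7/3, 3} fits none of I1-I6 at x = -3/4; the sum runs forever.


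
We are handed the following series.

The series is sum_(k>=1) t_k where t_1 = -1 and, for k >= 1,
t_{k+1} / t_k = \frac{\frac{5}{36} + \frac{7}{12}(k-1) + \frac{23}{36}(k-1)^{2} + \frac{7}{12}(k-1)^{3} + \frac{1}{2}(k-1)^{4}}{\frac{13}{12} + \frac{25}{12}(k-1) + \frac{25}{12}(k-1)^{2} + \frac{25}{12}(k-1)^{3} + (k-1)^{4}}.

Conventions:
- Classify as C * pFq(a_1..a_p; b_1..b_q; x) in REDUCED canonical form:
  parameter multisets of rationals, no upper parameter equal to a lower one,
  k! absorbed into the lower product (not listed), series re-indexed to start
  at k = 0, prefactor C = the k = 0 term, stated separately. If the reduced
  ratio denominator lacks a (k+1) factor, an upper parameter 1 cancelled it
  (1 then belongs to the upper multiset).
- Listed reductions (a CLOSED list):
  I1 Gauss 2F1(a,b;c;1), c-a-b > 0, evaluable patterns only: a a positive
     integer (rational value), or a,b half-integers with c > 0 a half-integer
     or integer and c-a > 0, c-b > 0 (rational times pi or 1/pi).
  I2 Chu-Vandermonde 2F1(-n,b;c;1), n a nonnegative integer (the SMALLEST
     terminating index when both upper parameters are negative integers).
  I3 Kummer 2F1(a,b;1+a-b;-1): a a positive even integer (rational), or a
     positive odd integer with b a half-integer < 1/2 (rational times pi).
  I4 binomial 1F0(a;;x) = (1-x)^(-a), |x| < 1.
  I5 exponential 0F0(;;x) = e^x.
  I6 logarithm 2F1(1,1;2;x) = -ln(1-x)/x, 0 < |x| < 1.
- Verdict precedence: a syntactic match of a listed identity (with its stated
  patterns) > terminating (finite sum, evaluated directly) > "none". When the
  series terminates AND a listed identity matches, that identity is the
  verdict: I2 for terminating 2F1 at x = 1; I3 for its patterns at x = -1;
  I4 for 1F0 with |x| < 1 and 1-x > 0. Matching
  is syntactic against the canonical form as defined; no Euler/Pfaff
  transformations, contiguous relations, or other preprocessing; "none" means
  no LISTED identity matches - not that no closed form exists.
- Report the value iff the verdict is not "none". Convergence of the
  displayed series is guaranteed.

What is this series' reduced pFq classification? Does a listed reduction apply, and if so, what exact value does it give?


The series (x = \frac{1}{2}) is 2F1: upper {\frac{1}{3}, \frac{5}{6}}, lower {\frac{13}{12}}, prefactor -1. Verdict: none here - no I1-I6 shape fits x = \frac{1}{2} with lower {\frac{13}{12}}.

Key step: with t_0 = -1, the expanded ratio factors over Q; C = -1, x = 1/2, roots give parameters.
Term ratio: r(k) = \frac{1}{2} * (k+\frac{1}{3}) (k+\frac{5}{6}) / [(k+\frac{13}{12}) (k+1)] - rational in k, leading ratio \frac{1}{2}; with t_0 = -1, classification follows.


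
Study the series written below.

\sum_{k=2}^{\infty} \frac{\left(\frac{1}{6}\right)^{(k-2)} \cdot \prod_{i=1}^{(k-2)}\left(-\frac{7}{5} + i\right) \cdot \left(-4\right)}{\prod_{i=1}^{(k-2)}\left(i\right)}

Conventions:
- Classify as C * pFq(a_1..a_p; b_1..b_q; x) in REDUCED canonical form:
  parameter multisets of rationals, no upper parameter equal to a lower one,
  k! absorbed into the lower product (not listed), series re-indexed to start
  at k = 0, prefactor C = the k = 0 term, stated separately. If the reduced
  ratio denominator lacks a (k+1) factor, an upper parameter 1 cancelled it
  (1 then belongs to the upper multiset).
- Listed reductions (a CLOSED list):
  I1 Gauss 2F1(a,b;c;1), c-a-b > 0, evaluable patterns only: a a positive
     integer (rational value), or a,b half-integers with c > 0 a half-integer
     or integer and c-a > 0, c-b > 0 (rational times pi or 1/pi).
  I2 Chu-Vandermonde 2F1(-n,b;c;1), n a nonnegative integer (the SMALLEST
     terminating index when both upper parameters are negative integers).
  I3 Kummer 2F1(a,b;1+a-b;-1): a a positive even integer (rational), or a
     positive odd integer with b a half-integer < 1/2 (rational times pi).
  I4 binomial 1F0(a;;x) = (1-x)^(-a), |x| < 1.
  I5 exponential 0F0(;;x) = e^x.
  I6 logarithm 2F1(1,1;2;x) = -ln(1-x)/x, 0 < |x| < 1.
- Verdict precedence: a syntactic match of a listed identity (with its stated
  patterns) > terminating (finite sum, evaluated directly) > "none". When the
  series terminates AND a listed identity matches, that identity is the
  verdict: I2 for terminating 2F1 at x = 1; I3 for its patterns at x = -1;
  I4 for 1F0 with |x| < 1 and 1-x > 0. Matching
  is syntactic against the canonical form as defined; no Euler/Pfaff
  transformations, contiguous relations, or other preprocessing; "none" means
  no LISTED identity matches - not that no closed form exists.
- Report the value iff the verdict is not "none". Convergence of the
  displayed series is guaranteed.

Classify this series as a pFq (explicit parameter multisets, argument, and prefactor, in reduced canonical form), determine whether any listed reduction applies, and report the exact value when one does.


x = \frac{1}{6} here; the reduced form reads 1F0, upper {-\frac{2}{5}}, lower {-}, C = -4. Verdict: the binomial series (I4) matches (the 1F0 binomial series: exponent 2/5, x = \frac{1}{6}). Sum: \left(-4\right) \cdot \left(\frac{5}{6}\right)^{\frac{2}{5}}.

Key observation: with t_0 = -4, the product of the first k integers (C = -4, x = 1/6) is k!.
Consecutive-term ratio: r(k) = \frac{1}{6} * (k-\frac{2}{5}) / [(k+1)] ; factor over Q: parameters, x = \frac{1}{6}, and C = -4.


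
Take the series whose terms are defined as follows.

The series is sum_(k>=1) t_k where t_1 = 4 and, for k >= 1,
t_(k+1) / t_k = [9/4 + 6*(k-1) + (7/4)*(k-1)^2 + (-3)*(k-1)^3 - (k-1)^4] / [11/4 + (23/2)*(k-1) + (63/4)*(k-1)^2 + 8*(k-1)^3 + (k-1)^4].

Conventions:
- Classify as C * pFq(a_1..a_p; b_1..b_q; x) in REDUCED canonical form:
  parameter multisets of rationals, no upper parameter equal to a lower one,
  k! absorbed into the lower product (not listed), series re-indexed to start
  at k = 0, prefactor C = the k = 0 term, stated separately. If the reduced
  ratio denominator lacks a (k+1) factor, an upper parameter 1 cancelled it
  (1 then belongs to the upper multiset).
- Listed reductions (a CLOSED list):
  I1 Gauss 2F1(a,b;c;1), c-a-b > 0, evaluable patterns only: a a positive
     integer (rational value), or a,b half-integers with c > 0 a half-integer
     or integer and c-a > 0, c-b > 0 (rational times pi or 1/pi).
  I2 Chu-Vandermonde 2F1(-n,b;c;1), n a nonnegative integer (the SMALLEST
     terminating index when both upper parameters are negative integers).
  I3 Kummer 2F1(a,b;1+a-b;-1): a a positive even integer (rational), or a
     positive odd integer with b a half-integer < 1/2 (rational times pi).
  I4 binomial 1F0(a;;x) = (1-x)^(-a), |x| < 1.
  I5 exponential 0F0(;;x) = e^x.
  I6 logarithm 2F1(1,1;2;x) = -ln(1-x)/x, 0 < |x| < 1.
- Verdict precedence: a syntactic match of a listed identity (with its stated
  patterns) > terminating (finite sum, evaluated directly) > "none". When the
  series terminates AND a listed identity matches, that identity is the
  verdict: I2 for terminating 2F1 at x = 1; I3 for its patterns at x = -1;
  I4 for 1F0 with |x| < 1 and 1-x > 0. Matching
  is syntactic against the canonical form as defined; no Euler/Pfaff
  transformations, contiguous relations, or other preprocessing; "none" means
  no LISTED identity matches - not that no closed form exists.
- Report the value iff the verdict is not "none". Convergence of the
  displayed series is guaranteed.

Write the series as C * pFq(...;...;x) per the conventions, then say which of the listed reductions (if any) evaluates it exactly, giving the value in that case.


x = -1 here; the reduced form reads 2F1, upper {-3/2, 3}, lower {11/2}, C = 4. Verdict: the Kummer evaluation I3 matches (x = -1; c = 11/2 equals 1+a-b for upper {-3/2, 3}: listed pattern). Its exact value is (315/128) * pi.

Key step: from the first term 4: the parameter 1 appears in both the upper and lower lists and cancels (alongside the other common factor).
Adjacent-term ratio: r(k) = (-1) * (k-3/2) (k+3) / [(k+11/2) (k+1)] - rational; roots negated = parameters, x = (-1), C = 4.


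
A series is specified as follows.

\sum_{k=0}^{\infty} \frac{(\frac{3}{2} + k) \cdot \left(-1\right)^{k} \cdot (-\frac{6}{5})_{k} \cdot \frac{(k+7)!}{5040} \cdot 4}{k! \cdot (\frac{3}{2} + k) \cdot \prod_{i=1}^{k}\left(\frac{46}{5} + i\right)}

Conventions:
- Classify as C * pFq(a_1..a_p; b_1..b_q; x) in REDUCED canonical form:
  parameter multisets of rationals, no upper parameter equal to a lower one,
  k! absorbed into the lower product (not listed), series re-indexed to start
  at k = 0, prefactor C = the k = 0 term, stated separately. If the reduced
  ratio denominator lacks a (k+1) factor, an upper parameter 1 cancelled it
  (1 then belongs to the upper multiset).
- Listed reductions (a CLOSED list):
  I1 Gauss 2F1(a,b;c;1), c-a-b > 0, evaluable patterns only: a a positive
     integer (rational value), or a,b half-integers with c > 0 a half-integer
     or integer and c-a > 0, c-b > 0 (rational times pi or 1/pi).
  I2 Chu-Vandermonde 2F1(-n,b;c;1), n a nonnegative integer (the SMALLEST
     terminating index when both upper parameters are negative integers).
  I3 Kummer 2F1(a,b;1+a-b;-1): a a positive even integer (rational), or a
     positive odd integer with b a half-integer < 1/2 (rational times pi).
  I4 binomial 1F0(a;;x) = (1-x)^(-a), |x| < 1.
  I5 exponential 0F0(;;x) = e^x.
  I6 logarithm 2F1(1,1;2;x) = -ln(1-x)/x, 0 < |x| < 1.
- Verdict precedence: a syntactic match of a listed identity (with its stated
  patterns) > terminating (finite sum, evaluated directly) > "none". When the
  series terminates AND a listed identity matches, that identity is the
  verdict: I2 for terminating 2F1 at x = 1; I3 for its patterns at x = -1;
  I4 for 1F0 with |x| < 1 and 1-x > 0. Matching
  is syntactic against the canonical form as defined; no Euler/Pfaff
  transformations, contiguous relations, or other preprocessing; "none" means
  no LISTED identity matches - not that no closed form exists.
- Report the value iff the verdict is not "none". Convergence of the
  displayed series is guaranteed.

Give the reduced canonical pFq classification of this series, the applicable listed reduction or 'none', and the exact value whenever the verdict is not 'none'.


The series (x = -1) is 2F1: upper {-\frac{6}{5}, 8}, lower {\frac{51}{5}}, prefactor 4. Verdict (x = -1): Kummer's theorem (I3) applies (x = -1; c = \frac{51}{5} equals 1+a-b for upper {-\frac{6}{5}, 8}: listed pattern). Sum: \frac{175398}{21875}.

First insight: t_0 being 4, the factor k + 3/2 cancels (top and bottom), leaving prefactor 4.
Consecutive-term ratio: r(k) = -1 * (k-\frac{6}{5}) (k+8) / [(k+\frac{51}{5}) (k+1)] - rational in k, leading ratio -1; with t_0 = 4, classification follows.


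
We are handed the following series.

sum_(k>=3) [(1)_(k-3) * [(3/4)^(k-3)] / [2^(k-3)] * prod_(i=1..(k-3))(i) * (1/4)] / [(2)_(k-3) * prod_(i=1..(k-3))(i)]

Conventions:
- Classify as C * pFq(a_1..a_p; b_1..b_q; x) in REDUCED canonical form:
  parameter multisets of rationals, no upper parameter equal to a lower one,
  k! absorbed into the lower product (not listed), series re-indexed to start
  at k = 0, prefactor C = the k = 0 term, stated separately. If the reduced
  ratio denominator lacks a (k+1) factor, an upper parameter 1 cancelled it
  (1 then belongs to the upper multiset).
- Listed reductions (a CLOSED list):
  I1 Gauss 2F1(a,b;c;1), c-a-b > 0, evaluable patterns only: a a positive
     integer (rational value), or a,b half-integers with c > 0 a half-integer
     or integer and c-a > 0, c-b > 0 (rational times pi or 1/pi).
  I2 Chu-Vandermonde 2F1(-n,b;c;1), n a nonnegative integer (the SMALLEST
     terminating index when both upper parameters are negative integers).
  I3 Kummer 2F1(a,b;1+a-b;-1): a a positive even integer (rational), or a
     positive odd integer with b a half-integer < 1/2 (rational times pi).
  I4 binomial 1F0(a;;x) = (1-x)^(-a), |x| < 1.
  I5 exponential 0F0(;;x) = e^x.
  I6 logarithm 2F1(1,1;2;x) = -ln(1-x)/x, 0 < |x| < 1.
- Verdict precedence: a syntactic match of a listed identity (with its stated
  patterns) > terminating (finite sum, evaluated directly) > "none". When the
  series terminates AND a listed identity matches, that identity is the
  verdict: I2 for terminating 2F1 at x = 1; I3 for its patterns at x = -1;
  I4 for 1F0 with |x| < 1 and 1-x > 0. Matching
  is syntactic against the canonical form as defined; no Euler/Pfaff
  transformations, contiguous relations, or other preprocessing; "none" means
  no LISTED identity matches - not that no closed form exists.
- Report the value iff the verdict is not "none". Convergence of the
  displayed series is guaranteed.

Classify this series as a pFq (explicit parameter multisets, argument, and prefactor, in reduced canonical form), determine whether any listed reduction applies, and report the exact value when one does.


Canonical form: C = 1/4 times 2F1 with upper {1, 1}, lower {2}, x = 3/8. Verdict: the logarithmic series (I6) fires (the logarithm: parameters (1,1;2), x = 3/8). Hence: (-2/3) * ln(5/8).

First insight: x = (3/8) and the running product (C = 1/4, x = 3/8) telescopes to a rising factorial.
Adjacent-term ratio: r(k) = (3/8) * (k+1) (k+1) / [(k+2) (k+1)] ; factor over Q: parameters, x = (3/8), and C = 1/4.


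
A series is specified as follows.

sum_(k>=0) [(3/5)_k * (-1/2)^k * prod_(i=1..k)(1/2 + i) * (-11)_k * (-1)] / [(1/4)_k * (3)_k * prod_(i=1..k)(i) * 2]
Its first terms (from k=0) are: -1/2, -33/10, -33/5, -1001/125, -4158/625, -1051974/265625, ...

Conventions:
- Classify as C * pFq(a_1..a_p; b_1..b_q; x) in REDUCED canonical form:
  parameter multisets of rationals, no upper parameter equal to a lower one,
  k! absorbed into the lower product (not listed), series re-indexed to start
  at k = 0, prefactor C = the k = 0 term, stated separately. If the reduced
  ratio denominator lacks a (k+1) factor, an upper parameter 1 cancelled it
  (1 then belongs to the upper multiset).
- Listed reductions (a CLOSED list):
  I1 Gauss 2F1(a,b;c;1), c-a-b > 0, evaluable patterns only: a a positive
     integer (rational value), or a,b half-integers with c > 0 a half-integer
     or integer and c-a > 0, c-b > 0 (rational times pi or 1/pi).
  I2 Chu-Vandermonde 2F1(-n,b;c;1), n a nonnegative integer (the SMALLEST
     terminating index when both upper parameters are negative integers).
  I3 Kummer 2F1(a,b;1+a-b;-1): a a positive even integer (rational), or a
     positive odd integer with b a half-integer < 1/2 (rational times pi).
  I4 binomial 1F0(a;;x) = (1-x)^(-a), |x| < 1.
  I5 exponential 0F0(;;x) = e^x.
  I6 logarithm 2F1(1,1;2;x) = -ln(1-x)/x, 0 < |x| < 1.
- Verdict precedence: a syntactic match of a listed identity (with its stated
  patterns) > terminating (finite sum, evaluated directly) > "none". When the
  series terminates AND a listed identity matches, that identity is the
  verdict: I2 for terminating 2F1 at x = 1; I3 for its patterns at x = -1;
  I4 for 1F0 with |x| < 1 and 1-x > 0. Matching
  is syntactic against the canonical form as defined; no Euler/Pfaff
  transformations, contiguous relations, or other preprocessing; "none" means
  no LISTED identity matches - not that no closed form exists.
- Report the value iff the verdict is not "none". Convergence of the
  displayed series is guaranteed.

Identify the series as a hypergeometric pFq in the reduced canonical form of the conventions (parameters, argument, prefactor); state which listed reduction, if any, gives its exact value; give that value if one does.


Prefactor -1/2, argument -1/2: 3F2 with upper {-11, 3/5, 3/2} over lower {1/4, 3}. Verdict: terminating. With -11 upstairs the series is a 12-term polynomial sum; evaluated term by term. Its exact value is -143407370438037004/4564703369140625.

Key observation: x = (-1/2) and the running product (C = -1/2, x = -1/2) telescopes to a rising factorial.
Consecutive-term ratio: r(k) = (-1/2) * (k-11) (k+3/5) (k+3/2) / [(k+1/4) (k+3) (k+1)] ; factor over Q: parameters, x = (-1/2), and C = -1/2.


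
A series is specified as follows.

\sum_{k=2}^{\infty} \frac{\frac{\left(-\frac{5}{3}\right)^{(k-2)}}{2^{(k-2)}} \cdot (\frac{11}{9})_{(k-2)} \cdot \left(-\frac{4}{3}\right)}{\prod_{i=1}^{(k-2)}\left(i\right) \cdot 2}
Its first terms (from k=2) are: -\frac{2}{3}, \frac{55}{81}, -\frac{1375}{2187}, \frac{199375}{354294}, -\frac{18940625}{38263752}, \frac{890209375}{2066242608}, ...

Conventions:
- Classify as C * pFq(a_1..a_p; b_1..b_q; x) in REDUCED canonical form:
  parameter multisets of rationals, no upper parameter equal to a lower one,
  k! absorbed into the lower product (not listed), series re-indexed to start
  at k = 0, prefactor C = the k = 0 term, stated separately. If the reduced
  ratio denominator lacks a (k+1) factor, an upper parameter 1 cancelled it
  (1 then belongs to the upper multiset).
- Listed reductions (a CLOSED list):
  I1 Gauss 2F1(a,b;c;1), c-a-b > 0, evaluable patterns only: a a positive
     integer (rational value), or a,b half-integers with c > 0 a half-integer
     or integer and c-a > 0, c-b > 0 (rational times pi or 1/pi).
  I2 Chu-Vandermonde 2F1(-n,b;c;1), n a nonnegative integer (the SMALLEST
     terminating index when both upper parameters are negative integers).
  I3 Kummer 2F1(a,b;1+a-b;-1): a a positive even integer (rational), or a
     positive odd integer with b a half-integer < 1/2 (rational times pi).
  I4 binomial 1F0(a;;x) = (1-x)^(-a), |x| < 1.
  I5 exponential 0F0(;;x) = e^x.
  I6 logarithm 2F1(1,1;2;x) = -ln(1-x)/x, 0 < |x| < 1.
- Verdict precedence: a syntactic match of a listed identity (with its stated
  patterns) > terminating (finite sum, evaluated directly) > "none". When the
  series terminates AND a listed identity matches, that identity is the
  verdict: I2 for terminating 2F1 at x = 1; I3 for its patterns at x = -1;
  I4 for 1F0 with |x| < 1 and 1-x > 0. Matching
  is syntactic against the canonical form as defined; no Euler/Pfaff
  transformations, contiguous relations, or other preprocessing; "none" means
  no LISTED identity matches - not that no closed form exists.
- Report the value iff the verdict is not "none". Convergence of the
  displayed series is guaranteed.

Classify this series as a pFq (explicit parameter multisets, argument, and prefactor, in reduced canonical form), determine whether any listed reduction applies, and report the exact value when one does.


With C = -\frac{2}{3}: the canonical form is 1F0(\frac{11}{9}; -; -\frac{5}{6}). Verdict: binomial (I4) fires (the 1F0 binomial series: exponent -11/9, x = -\frac{5}{6}). Exact value: \left(-\frac{2}{3}\right) \cdot \left(\frac{11}{6}\right)^{-\frac{11}{9}}.

First insight: with t_0 = -\frac{2}{3}, the product of the first k integers (C = -2/3, x = -5/6) is k!.
Term ratio: r(k) = -\frac{5}{6} * (k+\frac{11}{9}) / [(k+1)] - poly over poly, x = -\frac{5}{6} from leading terms; C = -\frac{2}{3} at k = 0.


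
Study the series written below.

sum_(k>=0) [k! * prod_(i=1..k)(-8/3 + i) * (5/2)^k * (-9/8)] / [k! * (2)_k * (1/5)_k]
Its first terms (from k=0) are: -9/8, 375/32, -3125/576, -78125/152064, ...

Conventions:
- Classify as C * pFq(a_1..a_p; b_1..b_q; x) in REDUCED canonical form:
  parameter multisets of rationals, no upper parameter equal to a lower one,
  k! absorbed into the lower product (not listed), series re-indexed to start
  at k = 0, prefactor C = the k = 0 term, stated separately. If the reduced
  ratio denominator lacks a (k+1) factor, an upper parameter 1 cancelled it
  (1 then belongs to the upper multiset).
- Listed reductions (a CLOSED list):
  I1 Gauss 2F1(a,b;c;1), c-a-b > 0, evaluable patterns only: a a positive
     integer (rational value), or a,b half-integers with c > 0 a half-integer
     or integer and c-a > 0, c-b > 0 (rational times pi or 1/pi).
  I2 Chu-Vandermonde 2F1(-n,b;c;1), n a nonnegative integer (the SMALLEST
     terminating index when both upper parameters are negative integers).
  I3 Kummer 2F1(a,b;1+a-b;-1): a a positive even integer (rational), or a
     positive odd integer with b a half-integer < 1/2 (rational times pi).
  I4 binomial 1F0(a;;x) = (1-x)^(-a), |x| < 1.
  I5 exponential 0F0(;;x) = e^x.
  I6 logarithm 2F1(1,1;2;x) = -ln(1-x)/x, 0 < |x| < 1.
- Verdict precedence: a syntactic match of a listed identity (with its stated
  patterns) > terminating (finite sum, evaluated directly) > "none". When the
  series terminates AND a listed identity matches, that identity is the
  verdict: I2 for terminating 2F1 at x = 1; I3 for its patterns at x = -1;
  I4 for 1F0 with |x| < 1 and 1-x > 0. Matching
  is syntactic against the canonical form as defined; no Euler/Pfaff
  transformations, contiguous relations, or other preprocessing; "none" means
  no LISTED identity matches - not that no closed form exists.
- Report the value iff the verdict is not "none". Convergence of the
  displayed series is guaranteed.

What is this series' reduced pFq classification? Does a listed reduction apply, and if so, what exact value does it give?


The series (x = 5/2) is 2F2: upper {-5/3, 1}, lower {1/5, 2}, prefactor -9/8. Verdict: none. Every listed pattern misses the 2F2 form at 5/2, upper {-5/3, 1}.

Key observation: t_0 = -9/8 here, and the running product (C = -9/8) telescopes to a rising factorial.
Ratio: r(k) = (5/2) * (k-5/3) (k+1) / [(k+1/5) (k+2) (k+1)] - rational; roots negated = parameters, x = (5/2), C = -9/8.


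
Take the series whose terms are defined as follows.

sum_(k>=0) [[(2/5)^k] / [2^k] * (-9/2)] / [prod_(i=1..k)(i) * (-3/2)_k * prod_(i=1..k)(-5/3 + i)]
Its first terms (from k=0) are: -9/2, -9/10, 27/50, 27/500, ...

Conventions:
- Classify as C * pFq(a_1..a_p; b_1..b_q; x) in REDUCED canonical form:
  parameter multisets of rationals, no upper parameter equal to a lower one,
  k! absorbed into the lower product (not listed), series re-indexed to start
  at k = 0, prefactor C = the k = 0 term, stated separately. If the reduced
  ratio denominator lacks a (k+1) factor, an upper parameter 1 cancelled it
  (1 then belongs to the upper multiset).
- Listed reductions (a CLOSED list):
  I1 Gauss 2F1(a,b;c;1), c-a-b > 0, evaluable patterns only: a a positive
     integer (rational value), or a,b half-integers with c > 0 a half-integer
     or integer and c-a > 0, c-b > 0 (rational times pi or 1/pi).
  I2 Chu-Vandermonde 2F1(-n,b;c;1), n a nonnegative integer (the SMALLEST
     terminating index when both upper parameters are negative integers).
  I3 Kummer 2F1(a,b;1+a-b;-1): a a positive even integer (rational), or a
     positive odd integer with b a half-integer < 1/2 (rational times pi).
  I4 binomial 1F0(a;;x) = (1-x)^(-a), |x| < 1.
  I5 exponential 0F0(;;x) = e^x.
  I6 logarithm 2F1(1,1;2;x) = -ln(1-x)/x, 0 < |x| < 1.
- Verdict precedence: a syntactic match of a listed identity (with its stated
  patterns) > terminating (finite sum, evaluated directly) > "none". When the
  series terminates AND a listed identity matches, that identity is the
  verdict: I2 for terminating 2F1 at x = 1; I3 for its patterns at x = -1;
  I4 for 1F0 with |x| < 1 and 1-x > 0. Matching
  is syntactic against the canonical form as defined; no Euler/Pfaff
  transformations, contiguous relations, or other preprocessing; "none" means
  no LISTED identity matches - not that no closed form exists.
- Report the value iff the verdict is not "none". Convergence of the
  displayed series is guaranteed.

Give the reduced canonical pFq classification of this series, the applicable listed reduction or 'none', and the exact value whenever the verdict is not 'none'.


Reduced: x = 1/5, 0F2, upper = {-}, lower = {-3/2, -2/3}, C = -9/2. Verdict: no listed reduction: x = 1/5 and upper {-} fail every I1-I6 pattern.

Structural cue: t_0 = -9/2 here, and the two k-th powers (C = -9/2) combine into one argument.
Consecutive-term ratio: r(k) = (1/5) * 1 / [(k-3/2) (k-2/3) (k+1)] - rational; roots negated = parameters, x = (1/5), C = -9/2.


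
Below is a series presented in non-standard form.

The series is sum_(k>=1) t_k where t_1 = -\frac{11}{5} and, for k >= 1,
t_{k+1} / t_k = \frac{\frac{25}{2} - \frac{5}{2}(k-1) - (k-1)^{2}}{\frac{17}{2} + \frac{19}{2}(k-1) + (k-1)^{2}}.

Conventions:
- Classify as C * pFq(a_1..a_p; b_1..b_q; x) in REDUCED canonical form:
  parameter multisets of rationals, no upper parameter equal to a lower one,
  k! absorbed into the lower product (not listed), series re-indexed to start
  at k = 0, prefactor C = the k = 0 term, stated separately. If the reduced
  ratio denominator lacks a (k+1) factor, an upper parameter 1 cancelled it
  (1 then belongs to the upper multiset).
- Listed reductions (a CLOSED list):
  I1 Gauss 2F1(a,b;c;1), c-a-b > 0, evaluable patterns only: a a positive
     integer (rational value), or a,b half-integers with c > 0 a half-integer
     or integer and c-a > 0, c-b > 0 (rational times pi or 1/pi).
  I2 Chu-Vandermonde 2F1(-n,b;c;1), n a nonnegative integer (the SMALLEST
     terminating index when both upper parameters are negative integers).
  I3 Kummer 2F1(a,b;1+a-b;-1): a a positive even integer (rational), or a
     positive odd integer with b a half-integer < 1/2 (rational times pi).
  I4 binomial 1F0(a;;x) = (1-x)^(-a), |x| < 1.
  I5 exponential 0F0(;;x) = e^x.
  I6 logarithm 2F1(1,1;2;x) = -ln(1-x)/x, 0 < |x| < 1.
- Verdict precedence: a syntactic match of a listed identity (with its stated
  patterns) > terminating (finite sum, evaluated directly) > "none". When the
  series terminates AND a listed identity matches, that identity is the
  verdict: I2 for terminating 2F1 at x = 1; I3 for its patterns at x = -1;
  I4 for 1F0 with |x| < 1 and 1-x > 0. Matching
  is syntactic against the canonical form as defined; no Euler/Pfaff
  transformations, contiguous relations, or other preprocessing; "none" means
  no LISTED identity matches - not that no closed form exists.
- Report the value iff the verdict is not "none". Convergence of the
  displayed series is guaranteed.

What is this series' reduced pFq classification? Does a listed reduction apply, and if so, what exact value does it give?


Prefactor -\frac{11}{5}, argument -1: 2F1 with upper {-\frac{5}{2}, 5} over lower {\frac{17}{2}}. Verdict at x = -1: Kummer (I3) matches (x = -1; c = \frac{17}{2} equals 1+a-b for upper {-\frac{5}{2}, 5}: listed pattern). Sum: \left(-\frac{297297}{131072}\right) \cdot \pi.

The tell: from the first term -\frac{11}{5}: roots of the ratio polynomials (C = -11/5) are the negated parameters.
Consecutive-term ratio: r(k) = -1 * (k-\frac{5}{2}) (k+5) / [(k+\frac{17}{2}) (k+1)] - rational; roots negated = parameters, x = -1, C = -\frac{11}{5}.


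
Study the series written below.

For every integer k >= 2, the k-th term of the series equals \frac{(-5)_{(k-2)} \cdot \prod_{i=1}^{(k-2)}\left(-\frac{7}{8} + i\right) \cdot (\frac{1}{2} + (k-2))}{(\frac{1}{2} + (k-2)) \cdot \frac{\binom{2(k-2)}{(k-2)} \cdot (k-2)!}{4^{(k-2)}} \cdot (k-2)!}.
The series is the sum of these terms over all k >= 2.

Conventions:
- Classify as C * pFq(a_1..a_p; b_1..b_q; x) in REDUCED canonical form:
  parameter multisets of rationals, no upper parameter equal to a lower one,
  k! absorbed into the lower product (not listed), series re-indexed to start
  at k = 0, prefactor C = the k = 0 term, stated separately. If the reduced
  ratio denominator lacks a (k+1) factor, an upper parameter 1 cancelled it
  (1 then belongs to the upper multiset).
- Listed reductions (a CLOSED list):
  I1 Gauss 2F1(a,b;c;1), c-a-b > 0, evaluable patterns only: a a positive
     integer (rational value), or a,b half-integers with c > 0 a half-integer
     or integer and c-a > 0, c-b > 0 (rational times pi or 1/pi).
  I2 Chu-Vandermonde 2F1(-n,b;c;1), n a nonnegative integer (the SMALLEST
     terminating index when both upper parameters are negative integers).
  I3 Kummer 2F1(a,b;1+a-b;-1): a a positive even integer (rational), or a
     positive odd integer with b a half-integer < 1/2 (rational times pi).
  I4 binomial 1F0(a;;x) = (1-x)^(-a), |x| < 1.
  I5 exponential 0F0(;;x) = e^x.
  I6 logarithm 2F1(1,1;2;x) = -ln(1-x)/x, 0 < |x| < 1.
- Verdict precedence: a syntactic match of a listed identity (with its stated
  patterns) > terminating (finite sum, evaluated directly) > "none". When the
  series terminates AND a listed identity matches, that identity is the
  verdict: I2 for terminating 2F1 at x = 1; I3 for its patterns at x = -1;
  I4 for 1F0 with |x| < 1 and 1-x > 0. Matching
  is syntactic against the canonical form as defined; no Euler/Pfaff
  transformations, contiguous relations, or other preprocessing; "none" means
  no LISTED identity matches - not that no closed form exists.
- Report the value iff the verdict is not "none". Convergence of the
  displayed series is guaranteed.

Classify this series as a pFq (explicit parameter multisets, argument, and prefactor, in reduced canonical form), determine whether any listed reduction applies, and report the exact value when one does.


At argument 1: a 2F1 with upper {-5, \frac{1}{8}}, lower {\frac{1}{2}}, scaled by C = 1. Verdict (x = 1): Chu-Vandermonde (I2) applies (terminating 2F1 at x = 1 with n = 5, b = 1/8, c = \frac{1}{2}). Its exact value is \frac{627}{1024}.

Structural cue: t_0 being 1, the factor k + 1/2 cancels (top and bottom), leaving C = 1, x = 1.
Consecutive-term ratio: r(k) = 1 * (k-5) (k+\frac{1}{8}) / [(k+\frac{1}{2}) (k+1)] - rational in k, leading ratio 1; with t_0 = 1, classification follows.


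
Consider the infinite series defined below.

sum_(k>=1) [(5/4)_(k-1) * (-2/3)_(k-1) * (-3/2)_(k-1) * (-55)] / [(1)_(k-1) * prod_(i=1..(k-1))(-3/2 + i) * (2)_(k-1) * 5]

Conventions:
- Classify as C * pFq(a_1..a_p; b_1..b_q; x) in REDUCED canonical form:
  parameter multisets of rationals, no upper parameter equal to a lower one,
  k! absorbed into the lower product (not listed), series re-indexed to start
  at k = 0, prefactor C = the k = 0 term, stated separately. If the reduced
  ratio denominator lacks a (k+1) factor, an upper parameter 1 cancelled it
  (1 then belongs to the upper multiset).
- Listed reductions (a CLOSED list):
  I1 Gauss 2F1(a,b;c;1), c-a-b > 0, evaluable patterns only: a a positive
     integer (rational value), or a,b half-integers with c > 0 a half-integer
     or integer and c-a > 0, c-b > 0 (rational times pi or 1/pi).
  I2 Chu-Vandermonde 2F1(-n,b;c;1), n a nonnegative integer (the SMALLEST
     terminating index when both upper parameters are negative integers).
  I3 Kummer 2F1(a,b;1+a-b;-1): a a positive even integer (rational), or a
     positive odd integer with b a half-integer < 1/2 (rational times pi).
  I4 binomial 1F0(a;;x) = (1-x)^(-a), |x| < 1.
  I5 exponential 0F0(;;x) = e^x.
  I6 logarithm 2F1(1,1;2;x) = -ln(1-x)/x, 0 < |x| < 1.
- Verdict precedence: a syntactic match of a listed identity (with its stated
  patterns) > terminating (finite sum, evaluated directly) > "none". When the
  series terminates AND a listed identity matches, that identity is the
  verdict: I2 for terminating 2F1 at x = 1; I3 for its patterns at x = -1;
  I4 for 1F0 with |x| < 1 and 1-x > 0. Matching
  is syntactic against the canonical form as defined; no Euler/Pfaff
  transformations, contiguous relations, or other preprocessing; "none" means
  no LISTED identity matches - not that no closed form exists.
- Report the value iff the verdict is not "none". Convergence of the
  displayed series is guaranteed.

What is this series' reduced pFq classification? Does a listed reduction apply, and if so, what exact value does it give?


First insight: t_0 being -11, (1)_k (prefactor -11) is k! itself.
Adjacent-term ratio: r(k) = 1 * (k-3/2) (k-2/3) (k+5/4) / [(k-1/2) (k+2) (k+1)] - rational in k. x = 1; t_0 = -11; negate the roots.

Canonical form: C = -11 times 3F2 with upper {-3/2, -2/3, 5/4}, lower {-1/2, 2}, x = 1. Verdict: none here - no I1-I6 shape fits x = 1 with lower {-1/2, 2}.
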